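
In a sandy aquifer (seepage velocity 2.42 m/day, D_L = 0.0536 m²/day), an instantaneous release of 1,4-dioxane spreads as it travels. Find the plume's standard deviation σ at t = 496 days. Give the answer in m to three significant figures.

7.29 m

Dispersive spreading gives a Gaussian with σ² = 2Dt; advection only shifts the center.
σ = √(2 × 0.0536 × 496) = 7.29 m.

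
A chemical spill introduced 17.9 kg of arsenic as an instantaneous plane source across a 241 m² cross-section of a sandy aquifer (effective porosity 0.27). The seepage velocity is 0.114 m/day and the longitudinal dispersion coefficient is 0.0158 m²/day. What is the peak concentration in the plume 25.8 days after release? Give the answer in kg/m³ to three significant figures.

0.122 kg/m³

The peak of an instantaneous 1D plume sits at x = vt; there the Gaussian factor is 1 and C_max = M/(n_e·A·√(4πDt)), where n_e·A is the pore area the mass is dissolved in.
√(4πDt) = √(4π × 0.0158 × 25.8) = 2.263 m, so C_max = 17.9/(0.27 × 241 × 2.263) = 0.122 kg/m³.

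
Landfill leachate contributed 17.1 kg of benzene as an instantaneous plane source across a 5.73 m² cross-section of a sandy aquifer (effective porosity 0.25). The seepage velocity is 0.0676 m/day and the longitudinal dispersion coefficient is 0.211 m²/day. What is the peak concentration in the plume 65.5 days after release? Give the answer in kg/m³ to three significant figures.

The peak of an instantaneous 1D plume sits at x = vt; there the Gaussian factor is 1 and C_max = M/(n_e·A·√(4πDt)), where n_e·A is the pore area the mass is dissolved in.
√(4πDt) = √(4π × 0.211 × 65.5) = 13.18 m, so C_max = 17.1/(0.25 × 5.73 × 13.18) = 0.906 kg/m³.

0.906 kg/m³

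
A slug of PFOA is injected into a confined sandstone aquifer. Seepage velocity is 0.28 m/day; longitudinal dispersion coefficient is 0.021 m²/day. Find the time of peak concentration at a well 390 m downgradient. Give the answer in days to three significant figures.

For the 1D instantaneous-source solution, setting ∂C/∂t = 0 at fixed x gives v²t² + 2Dt − x² = 0, so t = (√(D² + v²x²) − D)/v².
√(D² + v²x²) = √(0.021² + 0.28² × 390²) = 109.2; v² = 0.0784.
t = (109.2 − 0.021)/0.0784 = 1390 days (vs. the pure-advection estimate x/v = 1390 d).

1390 days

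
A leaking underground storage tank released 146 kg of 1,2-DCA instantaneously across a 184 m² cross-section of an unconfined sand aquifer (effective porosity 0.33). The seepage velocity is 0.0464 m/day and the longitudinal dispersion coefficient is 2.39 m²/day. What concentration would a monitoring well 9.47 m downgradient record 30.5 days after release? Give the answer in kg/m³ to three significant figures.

0.0636 kg/m³

For an instantaneous plane source, C(x,t) = M/(n_e·A·√(4πDt)) · exp(−(x−vt)²/(4Dt)), with n_e·A the pore (flow) area.
Plume center vt = 0.0464 × 30.5 = 1.4152 m, so the well at 9.47 m is 8.0548 m downgradient of the peak.
√(4πDt) = 30.27 m, giving peak height M/(n_e·A·√(4πDt)) = 146/(0.33 × 184 × 30.27) = 0.07943 kg/m³.
(x−vt)²/(4Dt) = (8.0548)²/(4 × 2.39 × 30.5) = 0.2225; exp(−0.2225) = 0.8005.
C = 0.07943 × 0.8005 = 0.0636 kg/m³.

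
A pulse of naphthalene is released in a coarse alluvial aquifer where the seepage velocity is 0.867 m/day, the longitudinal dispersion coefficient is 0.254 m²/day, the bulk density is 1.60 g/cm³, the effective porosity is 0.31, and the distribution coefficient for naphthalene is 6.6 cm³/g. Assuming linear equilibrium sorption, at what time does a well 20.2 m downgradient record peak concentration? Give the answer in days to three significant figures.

805 days

Retardation factor R = 1 + ρ_b·K_d/n = 1 + 1.60 × 6.6/0.31 = 35.06.
Sorption retards both mechanisms: v_R = v/R = 0.02473 m/day, D_R = D/R = 0.007245 m²/day.
Peak time from v_R²t² + 2D_R t − x² = 0: t = (√(D_R² + v_R²x²) − D_R)/v_R².
√(D_R² + v_R²x²) = √(0.007245² + 0.02473² × 20.2²) = 0.4996; v_R² = 0.0006116.
t = (0.4996 − 0.007245)/0.0006116 = 805 days.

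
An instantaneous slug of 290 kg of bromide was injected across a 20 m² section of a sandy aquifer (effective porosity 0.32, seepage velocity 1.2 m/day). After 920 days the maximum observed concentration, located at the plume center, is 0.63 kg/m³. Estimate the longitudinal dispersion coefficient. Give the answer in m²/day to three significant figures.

0.447 m²/day

At the plume center C_max = M/(n_e·A·√(4πDt)), so D = M²/(4πt·(n_e·A·C_max)²).
n_e·A·C_max = 0.32 × 20 × 0.63 = 4.032 kg/m.
D = 290²/(4π × 920 × 4.032²) = 0.447 m²/day.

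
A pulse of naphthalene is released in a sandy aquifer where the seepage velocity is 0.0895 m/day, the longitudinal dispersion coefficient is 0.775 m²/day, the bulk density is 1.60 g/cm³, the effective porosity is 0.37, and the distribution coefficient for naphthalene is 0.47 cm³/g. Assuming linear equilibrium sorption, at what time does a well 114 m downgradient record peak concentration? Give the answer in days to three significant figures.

3580 days

Retardation factor R = 1 + ρ_b·K_d/n = 1 + 1.60 × 0.47/0.37 = 3.032.
Sorption retards both mechanisms: v_R = v/R = 0.02952 m/day, D_R = D/R = 0.2556 m²/day.
Peak time from v_R²t² + 2D_R t − x² = 0: t = (√(D_R² + v_R²x²) − D_R)/v_R².
√(D_R² + v_R²x²) = √(0.2556² + 0.02952² × 114²) = 3.375; v_R² = 0.0008714.
t = (3.375 − 0.2556)/0.0008714 = 3580 days.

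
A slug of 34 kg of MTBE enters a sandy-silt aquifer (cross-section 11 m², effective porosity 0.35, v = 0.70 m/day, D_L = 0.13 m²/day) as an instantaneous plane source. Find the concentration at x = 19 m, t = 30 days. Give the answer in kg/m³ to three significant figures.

0.976 kg/m³

For an instantaneous plane source, C(x,t) = M/(n_e·A·√(4πDt)) · exp(−(x−vt)²/(4Dt)), with n_e·A the pore (flow) area.
Plume center vt = 0.70 × 30 = 21 m, so the well at 19 m is 2 m upgradient of the peak.
√(4πDt) = 7.001 m, giving peak height M/(n_e·A·√(4πDt)) = 34/(0.35 × 11 × 7.001) = 1.261 kg/m³.
(x−vt)²/(4Dt) = (-2)²/(4 × 0.13 × 30) = 0.2564; exp(−0.2564) = 0.7738.
C = 1.261 × 0.7738 = 0.976 kg/m³.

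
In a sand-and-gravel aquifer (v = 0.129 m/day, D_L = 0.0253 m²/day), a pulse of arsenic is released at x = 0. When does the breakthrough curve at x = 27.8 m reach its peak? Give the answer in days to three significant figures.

For the 1D instantaneous-source solution, setting ∂C/∂t = 0 at fixed x gives v²t² + 2Dt − x² = 0, so t = (√(D² + v²x²) − D)/v².
√(D² + v²x²) = √(0.0253² + 0.129² × 27.8²) = 3.586; v² = 0.016641.
t = (3.586 − 0.0253)/0.016641 = 214 days (vs. the pure-advection estimate x/v = 216 d).

214 days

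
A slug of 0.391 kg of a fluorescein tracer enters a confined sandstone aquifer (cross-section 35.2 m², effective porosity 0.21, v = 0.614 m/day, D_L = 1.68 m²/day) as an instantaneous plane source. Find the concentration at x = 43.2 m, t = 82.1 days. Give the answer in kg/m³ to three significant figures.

0.00116 kg/m³

For an instantaneous plane source, C(x,t) = M/(n_e·A·√(4πDt)) · exp(−(x−vt)²/(4Dt)), with n_e·A the pore (flow) area.
Plume center vt = 0.614 × 82.1 = 50.4094 m, so the well at 43.2 m is 7.2094 m upgradient of the peak.
√(4πDt) = 41.63 m, giving peak height M/(n_e·A·√(4πDt)) = 0.391/(0.21 × 35.2 × 41.63) = 0.001271 kg/m³.
(x−vt)²/(4Dt) = (-7.2094)²/(4 × 1.68 × 82.1) = 0.09421; exp(−0.09421) = 0.9101.
C = 0.001271 × 0.9101 = 0.00116 kg/m³.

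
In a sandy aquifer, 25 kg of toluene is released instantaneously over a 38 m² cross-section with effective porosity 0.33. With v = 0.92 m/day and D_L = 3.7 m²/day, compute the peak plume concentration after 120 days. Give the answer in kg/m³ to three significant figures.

The peak of an instantaneous 1D plume sits at x = vt; there the Gaussian factor is 1 and C_max = M/(n_e·A·√(4πDt)), where n_e·A is the pore area the mass is dissolved in.
√(4πDt) = √(4π × 3.7 × 120) = 74.70 m, so C_max = 25/(0.33 × 38 × 74.70) = 0.0267 kg/m³.

0.0267 kg/m³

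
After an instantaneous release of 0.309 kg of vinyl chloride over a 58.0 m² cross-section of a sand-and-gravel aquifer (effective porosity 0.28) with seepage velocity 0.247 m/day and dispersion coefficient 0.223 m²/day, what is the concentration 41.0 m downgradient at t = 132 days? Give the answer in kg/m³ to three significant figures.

For an instantaneous plane source, C(x,t) = M/(n_e·A·√(4πDt)) · exp(−(x−vt)²/(4Dt)), with n_e·A the pore (flow) area.
Plume center vt = 0.247 × 132 = 32.604 m, so the well at 41.0 m is 8.396 m downgradient of the peak.
√(4πDt) = 19.23 m, giving peak height M/(n_e·A·√(4πDt)) = 0.309/(0.28 × 58.0 × 19.23) = 0.0009894 kg/m³.
(x−vt)²/(4Dt) = (8.396)²/(4 × 0.223 × 132) = 0.5987; exp(−0.5987) = 0.5495.
C = 0.0009894 × 0.5495 = 0.000544 kg/m³.

0.000544 kg/m³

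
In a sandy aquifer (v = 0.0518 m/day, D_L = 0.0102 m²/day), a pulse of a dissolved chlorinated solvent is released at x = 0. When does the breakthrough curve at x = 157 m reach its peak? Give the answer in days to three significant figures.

3030 days

For the 1D instantaneous-source solution, setting ∂C/∂t = 0 at fixed x gives v²t² + 2Dt − x² = 0, so t = (√(D² + v²x²) − D)/v².
√(D² + v²x²) = √(0.0102² + 0.0518² × 157²) = 8.133; v² = 0.00268324.
t = (8.133 − 0.0102)/0.00268324 = 3030 days (vs. the pure-advection estimate x/v = 3030 d).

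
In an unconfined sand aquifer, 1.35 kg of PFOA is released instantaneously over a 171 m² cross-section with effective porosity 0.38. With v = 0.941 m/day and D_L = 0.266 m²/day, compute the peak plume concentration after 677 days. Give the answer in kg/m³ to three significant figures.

0.000437 kg/m³

The peak of an instantaneous 1D plume sits at x = vt; there the Gaussian factor is 1 and C_max = M/(n_e·A·√(4πDt)), where n_e·A is the pore area the mass is dissolved in.
√(4πDt) = √(4π × 0.266 × 677) = 47.57 m, so C_max = 1.35/(0.38 × 171 × 47.57) = 0.000437 kg/m³.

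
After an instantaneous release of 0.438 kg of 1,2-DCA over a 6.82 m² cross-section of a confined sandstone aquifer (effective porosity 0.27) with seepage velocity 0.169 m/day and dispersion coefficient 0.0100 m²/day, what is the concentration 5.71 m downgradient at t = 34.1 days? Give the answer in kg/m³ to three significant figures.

0.115 kg/m³

For an instantaneous plane source, C(x,t) = M/(n_e·A·√(4πDt)) · exp(−(x−vt)²/(4Dt)), with n_e·A the pore (flow) area.
Plume center vt = 0.169 × 34.1 = 5.7629 m, so the well at 5.71 m is 0.0529 m upgradient of the peak.
√(4πDt) = 2.070 m, giving peak height M/(n_e·A·√(4πDt)) = 0.438/(0.27 × 6.82 × 2.070) = 0.1149 kg/m³.
(x−vt)²/(4Dt) = (-0.0529)²/(4 × 0.0100 × 34.1) = 0.002052; exp(−0.002052) = 0.9980.
C = 0.1149 × 0.9980 = 0.115 kg/m³.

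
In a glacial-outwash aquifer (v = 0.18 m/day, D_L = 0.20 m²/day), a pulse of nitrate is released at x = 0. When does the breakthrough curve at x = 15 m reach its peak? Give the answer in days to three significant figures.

77.4 days

For the 1D instantaneous-source solution, setting ∂C/∂t = 0 at fixed x gives v²t² + 2Dt − x² = 0, so t = (√(D² + v²x²) − D)/v².
√(D² + v²x²) = √(0.20² + 0.18² × 15²) = 2.707; v² = 0.0324.
t = (2.707 − 0.20)/0.0324 = 77.4 days (vs. the pure-advection estimate x/v = 83.3 d).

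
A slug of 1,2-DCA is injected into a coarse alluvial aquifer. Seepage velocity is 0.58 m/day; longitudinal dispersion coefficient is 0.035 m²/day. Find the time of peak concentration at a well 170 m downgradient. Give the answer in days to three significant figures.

For the 1D instantaneous-source solution, setting ∂C/∂t = 0 at fixed x gives v²t² + 2Dt − x² = 0, so t = (√(D² + v²x²) − D)/v².
√(D² + v²x²) = √(0.035² + 0.58² × 170²) = 98.60; v² = 0.3364.
t = (98.60 − 0.035)/0.3364 = 293 days (vs. the pure-advection estimate x/v = 293 d).

293 days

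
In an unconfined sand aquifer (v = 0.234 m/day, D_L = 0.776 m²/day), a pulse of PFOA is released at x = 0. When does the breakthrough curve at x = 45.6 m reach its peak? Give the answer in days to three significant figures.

For the 1D instantaneous-source solution, setting ∂C/∂t = 0 at fixed x gives v²t² + 2Dt − x² = 0, so t = (√(D² + v²x²) − D)/v².
√(D² + v²x²) = √(0.776² + 0.234² × 45.6²) = 10.70; v² = 0.054756.
t = (10.70 − 0.776)/0.054756 = 181 days (vs. the pure-advection estimate x/v = 195 d).

181 days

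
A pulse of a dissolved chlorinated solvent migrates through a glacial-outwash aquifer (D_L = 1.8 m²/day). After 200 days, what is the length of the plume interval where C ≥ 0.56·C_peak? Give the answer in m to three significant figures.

The plume is Gaussian with σ = √(2Dt) = √(2 × 1.8 × 200) = 26.83 m.
C/C_peak = exp(−Δx²/(2σ²)) = 0.56 ⇒ Δx = σ·√(−2 ln 0.56) = 26.83 × 1.077 = 28.90 m.
Width = 2Δx = 57.8 m.

57.8 m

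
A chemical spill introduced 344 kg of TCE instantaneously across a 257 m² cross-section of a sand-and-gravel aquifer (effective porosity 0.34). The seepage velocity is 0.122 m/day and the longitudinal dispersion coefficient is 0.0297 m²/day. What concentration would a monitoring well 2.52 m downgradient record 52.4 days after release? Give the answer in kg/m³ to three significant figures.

For an instantaneous plane source, C(x,t) = M/(n_e·A·√(4πDt)) · exp(−(x−vt)²/(4Dt)), with n_e·A the pore (flow) area.
Plume center vt = 0.122 × 52.4 = 6.3928 m, so the well at 2.52 m is 3.8728 m upgradient of the peak.
√(4πDt) = 4.422 m, giving peak height M/(n_e·A·√(4πDt)) = 344/(0.34 × 257 × 4.422) = 0.8903 kg/m³.
(x−vt)²/(4Dt) = (-3.8728)²/(4 × 0.0297 × 52.4) = 2.409; exp(−2.409) = 0.08991.
C = 0.8903 × 0.08991 = 0.0800 kg/m³.

0.0800 kg/m³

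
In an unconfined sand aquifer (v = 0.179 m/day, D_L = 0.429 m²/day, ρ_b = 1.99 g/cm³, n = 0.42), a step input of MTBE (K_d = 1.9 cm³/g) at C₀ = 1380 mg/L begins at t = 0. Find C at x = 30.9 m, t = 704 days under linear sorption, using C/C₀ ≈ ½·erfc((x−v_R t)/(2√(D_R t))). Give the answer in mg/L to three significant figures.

Retardation factor R = 1 + ρ_b·K_d/n = 1 + 1.99 × 1.9/0.42 = 10.00.
Sorption retards both mechanisms: v_R = v/R = 0.01790 m/day, D_R = D/R = 0.04290 m²/day.
v_R·t = 0.01790 × 704 = 12.6016 m; 2√(D_R t) = 10.99 m; argument = (30.9 − 12.6016)/10.99 = 1.665.
C = C₀ × ½·erfc(1.665) = 1380 × 0.009270 = 12.8 mg/L.

12.8 mg/L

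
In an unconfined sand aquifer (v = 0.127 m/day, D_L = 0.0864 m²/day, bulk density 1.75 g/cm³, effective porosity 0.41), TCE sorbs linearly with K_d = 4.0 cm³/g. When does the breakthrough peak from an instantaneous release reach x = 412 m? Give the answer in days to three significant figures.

58500 days

Retardation factor R = 1 + ρ_b·K_d/n = 1 + 1.75 × 4.0/0.41 = 18.07.
Sorption retards both mechanisms: v_R = v/R = 0.007028 m/day, D_R = D/R = 0.004781 m²/day.
Peak time from v_R²t² + 2D_R t − x² = 0: t = (√(D_R² + v_R²x²) − D_R)/v_R².
√(D_R² + v_R²x²) = √(0.004781² + 0.007028² × 412²) = 2.896; v_R² = 4.939e-05.
t = (2.896 − 0.004781)/4.939e-05 = 58500 days.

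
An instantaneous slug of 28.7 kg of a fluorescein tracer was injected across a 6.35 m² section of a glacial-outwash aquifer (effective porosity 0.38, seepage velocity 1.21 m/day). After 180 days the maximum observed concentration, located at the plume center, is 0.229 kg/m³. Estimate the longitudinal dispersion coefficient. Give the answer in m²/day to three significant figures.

1.19 m²/day

At the plume center C_max = M/(n_e·A·√(4πDt)), so D = M²/(4πt·(n_e·A·C_max)²).
n_e·A·C_max = 0.38 × 6.35 × 0.229 = 0.5526 kg/m.
D = 28.7²/(4π × 180 × 0.5526²) = 1.19 m²/day.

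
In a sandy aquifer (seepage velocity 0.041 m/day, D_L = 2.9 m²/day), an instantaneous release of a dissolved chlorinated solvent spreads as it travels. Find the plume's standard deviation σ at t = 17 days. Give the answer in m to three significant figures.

Dispersive spreading gives a Gaussian with σ² = 2Dt; advection only shifts the center.
σ = √(2 × 2.9 × 17) = 9.93 m.

9.93 m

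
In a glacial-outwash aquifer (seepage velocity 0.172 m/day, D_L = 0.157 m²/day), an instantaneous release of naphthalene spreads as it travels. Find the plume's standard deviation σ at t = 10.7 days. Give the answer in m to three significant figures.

1.83 m

Dispersive spreading gives a Gaussian with σ² = 2Dt; advection only shifts the center.
σ = √(2 × 0.157 × 10.7) = 1.83 m.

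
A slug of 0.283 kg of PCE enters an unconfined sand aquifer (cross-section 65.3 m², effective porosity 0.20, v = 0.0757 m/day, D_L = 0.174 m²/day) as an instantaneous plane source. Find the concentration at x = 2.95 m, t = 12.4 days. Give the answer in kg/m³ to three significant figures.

0.00260 kg/m³

For an instantaneous plane source, C(x,t) = M/(n_e·A·√(4πDt)) · exp(−(x−vt)²/(4Dt)), with n_e·A the pore (flow) area.
Plume center vt = 0.0757 × 12.4 = 0.93868 m, so the well at 2.95 m is 2.01132 m downgradient of the peak.
√(4πDt) = 5.207 m, giving peak height M/(n_e·A·√(4πDt)) = 0.283/(0.20 × 65.3 × 5.207) = 0.004162 kg/m³.
(x−vt)²/(4Dt) = (2.01132)²/(4 × 0.174 × 12.4) = 0.4687; exp(−0.4687) = 0.6258.
C = 0.004162 × 0.6258 = 0.00260 kg/m³.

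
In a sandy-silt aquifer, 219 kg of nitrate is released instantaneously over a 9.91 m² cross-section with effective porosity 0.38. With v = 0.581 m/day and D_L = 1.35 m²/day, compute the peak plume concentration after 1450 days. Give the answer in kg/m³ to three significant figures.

0.371 kg/m³

The peak of an instantaneous 1D plume sits at x = vt; there the Gaussian factor is 1 and C_max = M/(n_e·A·√(4πDt)), where n_e·A is the pore area the mass is dissolved in.
√(4πDt) = √(4π × 1.35 × 1450) = 156.8 m, so C_max = 219/(0.38 × 9.91 × 156.8) = 0.371 kg/m³.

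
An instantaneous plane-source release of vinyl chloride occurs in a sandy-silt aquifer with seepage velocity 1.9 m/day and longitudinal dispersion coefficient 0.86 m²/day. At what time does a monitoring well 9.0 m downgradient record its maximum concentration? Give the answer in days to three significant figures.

For the 1D instantaneous-source solution, setting ∂C/∂t = 0 at fixed x gives v²t² + 2Dt − x² = 0, so t = (√(D² + v²x²) − D)/v².
√(D² + v²x²) = √(0.86² + 1.9² × 9.0²) = 17.12; v² = 3.61.
t = (17.12 − 0.86)/3.61 = 4.50 days (vs. the pure-advection estimate x/v = 4.74 d).

4.50 days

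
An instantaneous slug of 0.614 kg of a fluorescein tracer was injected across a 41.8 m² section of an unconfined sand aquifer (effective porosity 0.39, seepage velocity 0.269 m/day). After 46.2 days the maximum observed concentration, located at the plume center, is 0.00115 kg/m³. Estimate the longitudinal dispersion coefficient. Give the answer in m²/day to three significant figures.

At the plume center C_max = M/(n_e·A·√(4πDt)), so D = M²/(4πt·(n_e·A·C_max)²).
n_e·A·C_max = 0.39 × 41.8 × 0.00115 = 0.01875 kg/m.
D = 0.614²/(4π × 46.2 × 0.01875²) = 1.85 m²/day.

1.85 m²/day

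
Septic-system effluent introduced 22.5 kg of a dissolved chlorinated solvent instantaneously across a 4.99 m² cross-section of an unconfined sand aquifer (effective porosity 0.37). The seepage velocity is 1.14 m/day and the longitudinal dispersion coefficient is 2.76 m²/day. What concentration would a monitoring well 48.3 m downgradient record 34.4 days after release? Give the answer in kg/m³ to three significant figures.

0.284 kg/m³

For an instantaneous plane source, C(x,t) = M/(n_e·A·√(4πDt)) · exp(−(x−vt)²/(4Dt)), with n_e·A the pore (flow) area.
Plume center vt = 1.14 × 34.4 = 39.216 m, so the well at 48.3 m is 9.084 m downgradient of the peak.
√(4πDt) = 34.54 m, giving peak height M/(n_e·A·√(4πDt)) = 22.5/(0.37 × 4.99 × 34.54) = 0.3528 kg/m³.
(x−vt)²/(4Dt) = (9.084)²/(4 × 2.76 × 34.4) = 0.2173; exp(−0.2173) = 0.8047.
C = 0.3528 × 0.8047 = 0.284 kg/m³.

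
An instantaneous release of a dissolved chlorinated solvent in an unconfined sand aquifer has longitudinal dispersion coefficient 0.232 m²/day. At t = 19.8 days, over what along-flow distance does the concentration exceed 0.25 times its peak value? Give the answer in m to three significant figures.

The plume is Gaussian with σ = √(2Dt) = √(2 × 0.232 × 19.8) = 3.031 m.
C/C_peak = exp(−Δx²/(2σ²)) = 0.25 ⇒ Δx = σ·√(−2 ln 0.25) = 3.031 × 1.665 = 5.047 m.
Width = 2Δx = 10.1 m.

10.1 m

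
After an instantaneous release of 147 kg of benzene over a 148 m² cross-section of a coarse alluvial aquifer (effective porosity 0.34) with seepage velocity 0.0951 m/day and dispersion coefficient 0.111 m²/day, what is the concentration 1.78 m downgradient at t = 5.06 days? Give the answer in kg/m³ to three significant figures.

For an instantaneous plane source, C(x,t) = M/(n_e·A·√(4πDt)) · exp(−(x−vt)²/(4Dt)), with n_e·A the pore (flow) area.
Plume center vt = 0.0951 × 5.06 = 0.481206 m, so the well at 1.78 m is 1.298794 m downgradient of the peak.
√(4πDt) = 2.657 m, giving peak height M/(n_e·A·√(4πDt)) = 147/(0.34 × 148 × 2.657) = 1.099 kg/m³.
(x−vt)²/(4Dt) = (1.298794)²/(4 × 0.111 × 5.06) = 0.7508; exp(−0.7508) = 0.4720.
C = 1.099 × 0.4720 = 0.519 kg/m³.

0.519 kg/m³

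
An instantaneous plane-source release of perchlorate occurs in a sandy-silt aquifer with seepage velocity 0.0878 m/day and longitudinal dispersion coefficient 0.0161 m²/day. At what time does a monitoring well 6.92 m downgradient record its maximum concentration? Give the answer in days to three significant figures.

For the 1D instantaneous-source solution, setting ∂C/∂t = 0 at fixed x gives v²t² + 2Dt − x² = 0, so t = (√(D² + v²x²) − D)/v².
√(D² + v²x²) = √(0.0161² + 0.0878² × 6.92²) = 0.6078; v² = 0.00770884.
t = (0.6078 − 0.0161)/0.00770884 = 76.8 days (vs. the pure-advection estimate x/v = 78.8 d).

76.8 days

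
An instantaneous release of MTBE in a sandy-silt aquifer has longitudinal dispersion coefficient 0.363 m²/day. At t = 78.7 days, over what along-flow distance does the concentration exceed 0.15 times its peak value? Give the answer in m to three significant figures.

29.4 m

The plume is Gaussian with σ = √(2Dt) = √(2 × 0.363 × 78.7) = 7.559 m.
C/C_peak = exp(−Δx²/(2σ²)) = 0.15 ⇒ Δx = σ·√(−2 ln 0.15) = 7.559 × 1.948 = 14.72 m.
Width = 2Δx = 29.4 m.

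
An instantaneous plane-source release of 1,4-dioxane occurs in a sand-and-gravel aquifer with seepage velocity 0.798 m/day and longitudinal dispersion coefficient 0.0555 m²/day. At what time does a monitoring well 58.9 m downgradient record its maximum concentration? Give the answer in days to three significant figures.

For the 1D instantaneous-source solution, setting ∂C/∂t = 0 at fixed x gives v²t² + 2Dt − x² = 0, so t = (√(D² + v²x²) − D)/v².
√(D² + v²x²) = √(0.0555² + 0.798² × 58.9²) = 47.00; v² = 0.636804.
t = (47.00 − 0.0555)/0.636804 = 73.7 days (vs. the pure-advection estimate x/v = 73.8 d).

73.7 days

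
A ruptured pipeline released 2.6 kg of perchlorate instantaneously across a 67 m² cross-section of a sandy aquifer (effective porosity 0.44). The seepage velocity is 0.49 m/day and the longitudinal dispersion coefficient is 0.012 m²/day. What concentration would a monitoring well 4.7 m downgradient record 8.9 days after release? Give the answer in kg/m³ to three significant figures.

For an instantaneous plane source, C(x,t) = M/(n_e·A·√(4πDt)) · exp(−(x−vt)²/(4Dt)), with n_e·A the pore (flow) area.
Plume center vt = 0.49 × 8.9 = 4.361 m, so the well at 4.7 m is 0.339 m downgradient of the peak.
√(4πDt) = 1.158 m, giving peak height M/(n_e·A·√(4πDt)) = 2.6/(0.44 × 67 × 1.158) = 0.07616 kg/m³.
(x−vt)²/(4Dt) = (0.339)²/(4 × 0.012 × 8.9) = 0.2690; exp(−0.2690) = 0.7641.
C = 0.07616 × 0.7641 = 0.0582 kg/m³.

0.0582 kg/m³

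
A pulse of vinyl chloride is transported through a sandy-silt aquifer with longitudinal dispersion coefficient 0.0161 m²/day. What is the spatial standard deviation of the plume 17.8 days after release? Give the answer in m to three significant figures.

Dispersive spreading gives a Gaussian with σ² = 2Dt; advection only shifts the center.
σ = √(2 × 0.0161 × 17.8) = 0.757 m.

0.757 m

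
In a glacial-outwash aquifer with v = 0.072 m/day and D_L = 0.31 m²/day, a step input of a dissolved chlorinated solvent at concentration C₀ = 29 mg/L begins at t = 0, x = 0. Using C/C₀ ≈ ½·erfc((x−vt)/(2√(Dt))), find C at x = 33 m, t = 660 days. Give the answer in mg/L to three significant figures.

For a continuous step input, C/C₀ ≈ ½·erfc((x−vt)/(2√(Dt))).
vt = 0.072 × 660 = 47.52 m and 2√(Dt) = 2√(0.31 × 660) = 28.61 m.
Argument (x−vt)/(2√(Dt)) = (33 − 47.52)/28.61 = -0.5075; ½·erfc(-0.5075) = 0.7635.
C = 29 × 0.7635 = 22.1 mg/L.

22.1 mg/L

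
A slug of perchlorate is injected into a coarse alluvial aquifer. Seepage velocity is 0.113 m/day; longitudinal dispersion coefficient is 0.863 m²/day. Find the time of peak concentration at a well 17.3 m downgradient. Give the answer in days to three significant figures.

99.8 days

For the 1D instantaneous-source solution, setting ∂C/∂t = 0 at fixed x gives v²t² + 2Dt − x² = 0, so t = (√(D² + v²x²) − D)/v².
√(D² + v²x²) = √(0.863² + 0.113² × 17.3²) = 2.137; v² = 0.012769.
t = (2.137 − 0.863)/0.012769 = 99.8 days (vs. the pure-advection estimate x/v = 153 d).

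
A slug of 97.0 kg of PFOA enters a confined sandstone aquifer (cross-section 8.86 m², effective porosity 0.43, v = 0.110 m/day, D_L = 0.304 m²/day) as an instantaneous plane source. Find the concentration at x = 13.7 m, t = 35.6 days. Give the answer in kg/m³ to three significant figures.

0.239 kg/m³

For an instantaneous plane source, C(x,t) = M/(n_e·A·√(4πDt)) · exp(−(x−vt)²/(4Dt)), with n_e·A the pore (flow) area.
Plume center vt = 0.110 × 35.6 = 3.916 m, so the well at 13.7 m is 9.784 m downgradient of the peak.
√(4πDt) = 11.66 m, giving peak height M/(n_e·A·√(4πDt)) = 97.0/(0.43 × 8.86 × 11.66) = 2.184 kg/m³.
(x−vt)²/(4Dt) = (9.784)²/(4 × 0.304 × 35.6) = 2.211; exp(−2.211) = 0.1096.
C = 2.184 × 0.1096 = 0.239 kg/m³.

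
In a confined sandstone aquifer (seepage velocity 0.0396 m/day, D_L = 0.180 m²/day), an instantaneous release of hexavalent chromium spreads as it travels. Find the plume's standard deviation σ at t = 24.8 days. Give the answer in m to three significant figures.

2.99 m

Dispersive spreading gives a Gaussian with σ² = 2Dt; advection only shifts the center.
σ = √(2 × 0.180 × 24.8) = 2.99 m.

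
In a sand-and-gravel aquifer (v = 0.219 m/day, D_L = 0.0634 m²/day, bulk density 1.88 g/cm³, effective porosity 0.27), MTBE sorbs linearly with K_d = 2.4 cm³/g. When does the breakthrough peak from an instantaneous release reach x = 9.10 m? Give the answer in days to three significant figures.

713 days

Retardation factor R = 1 + ρ_b·K_d/n = 1 + 1.88 × 2.4/0.27 = 17.71.
Sorption retards both mechanisms: v_R = v/R = 0.01237 m/day, D_R = D/R = 0.003580 m²/day.
Peak time from v_R²t² + 2D_R t − x² = 0: t = (√(D_R² + v_R²x²) − D_R)/v_R².
√(D_R² + v_R²x²) = √(0.003580² + 0.01237² × 9.10²) = 0.1126; v_R² = 0.0001530.
t = (0.1126 − 0.003580)/0.0001530 = 713 days.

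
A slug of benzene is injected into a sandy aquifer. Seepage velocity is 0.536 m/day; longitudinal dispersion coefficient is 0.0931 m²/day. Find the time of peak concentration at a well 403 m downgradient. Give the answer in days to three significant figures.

For the 1D instantaneous-source solution, setting ∂C/∂t = 0 at fixed x gives v²t² + 2Dt − x² = 0, so t = (√(D² + v²x²) − D)/v².
√(D² + v²x²) = √(0.0931² + 0.536² × 403²) = 216.0; v² = 0.287296.
t = (216.0 − 0.0931)/0.287296 = 752 days (vs. the pure-advection estimate x/v = 752 d).

752 days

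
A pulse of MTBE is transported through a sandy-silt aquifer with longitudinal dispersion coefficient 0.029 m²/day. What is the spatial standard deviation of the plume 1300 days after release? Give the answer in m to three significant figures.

8.68 m

Dispersive spreading gives a Gaussian with σ² = 2Dt; advection only shifts the center.
σ = √(2 × 0.029 × 1300) = 8.68 m.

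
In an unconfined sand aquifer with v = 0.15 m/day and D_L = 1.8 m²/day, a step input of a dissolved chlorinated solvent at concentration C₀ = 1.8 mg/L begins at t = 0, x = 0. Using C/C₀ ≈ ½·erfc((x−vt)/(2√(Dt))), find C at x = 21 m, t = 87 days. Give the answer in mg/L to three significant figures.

0.588 mg/L

For a continuous step input, C/C₀ ≈ ½·erfc((x−vt)/(2√(Dt))).
vt = 0.15 × 87 = 13.05 m and 2√(Dt) = 2√(1.8 × 87) = 25.03 m.
Argument (x−vt)/(2√(Dt)) = (21 − 13.05)/25.03 = 0.3176; ½·erfc(0.3176) = 0.3267.
C = 1.8 × 0.3267 = 0.588 mg/L.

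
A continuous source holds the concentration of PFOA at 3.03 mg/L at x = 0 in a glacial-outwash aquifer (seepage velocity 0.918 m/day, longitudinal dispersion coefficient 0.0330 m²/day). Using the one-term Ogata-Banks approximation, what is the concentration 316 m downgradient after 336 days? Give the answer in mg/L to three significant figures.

0.165 mg/L

For a continuous step input, C/C₀ ≈ ½·erfc((x−vt)/(2√(Dt))).
vt = 0.918 × 336 = 308.448 m and 2√(Dt) = 2√(0.0330 × 336) = 6.660 m.
Argument (x−vt)/(2√(Dt)) = (316 − 308.448)/6.660 = 1.134; ½·erfc(1.134) = 0.05439.
C = 3.03 × 0.05439 = 0.165 mg/L.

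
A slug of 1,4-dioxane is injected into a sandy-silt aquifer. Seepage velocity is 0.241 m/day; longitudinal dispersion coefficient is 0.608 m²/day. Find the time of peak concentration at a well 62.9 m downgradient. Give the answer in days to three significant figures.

For the 1D instantaneous-source solution, setting ∂C/∂t = 0 at fixed x gives v²t² + 2Dt − x² = 0, so t = (√(D² + v²x²) − D)/v².
√(D² + v²x²) = √(0.608² + 0.241² × 62.9²) = 15.17; v² = 0.058081.
t = (15.17 − 0.608)/0.058081 = 251 days (vs. the pure-advection estimate x/v = 261 d).

251 days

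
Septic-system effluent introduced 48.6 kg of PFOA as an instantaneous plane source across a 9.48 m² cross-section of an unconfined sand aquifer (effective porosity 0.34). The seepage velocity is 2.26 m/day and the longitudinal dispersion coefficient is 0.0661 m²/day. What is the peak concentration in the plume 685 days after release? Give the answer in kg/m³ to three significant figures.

The peak of an instantaneous 1D plume sits at x = vt; there the Gaussian factor is 1 and C_max = M/(n_e·A·√(4πDt)), where n_e·A is the pore area the mass is dissolved in.
√(4πDt) = √(4π × 0.0661 × 685) = 23.85 m, so C_max = 48.6/(0.34 × 9.48 × 23.85) = 0.632 kg/m³.

0.632 kg/m³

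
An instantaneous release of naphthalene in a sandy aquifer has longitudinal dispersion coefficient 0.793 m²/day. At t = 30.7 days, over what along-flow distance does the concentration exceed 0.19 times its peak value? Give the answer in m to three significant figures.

25.4 m

The plume is Gaussian with σ = √(2Dt) = √(2 × 0.793 × 30.7) = 6.978 m.
C/C_peak = exp(−Δx²/(2σ²)) = 0.19 ⇒ Δx = σ·√(−2 ln 0.19) = 6.978 × 1.822 = 12.71 m.
Width = 2Δx = 25.4 m.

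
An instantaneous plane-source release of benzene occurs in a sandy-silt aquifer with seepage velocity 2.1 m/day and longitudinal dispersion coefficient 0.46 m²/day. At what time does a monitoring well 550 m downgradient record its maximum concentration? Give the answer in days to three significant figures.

For the 1D instantaneous-source solution, setting ∂C/∂t = 0 at fixed x gives v²t² + 2Dt − x² = 0, so t = (√(D² + v²x²) − D)/v².
√(D² + v²x²) = √(0.46² + 2.1² × 550²) = 1155; v² = 4.41.
t = (1155 − 0.46)/4.41 = 262 days (vs. the pure-advection estimate x/v = 262 d).

262 days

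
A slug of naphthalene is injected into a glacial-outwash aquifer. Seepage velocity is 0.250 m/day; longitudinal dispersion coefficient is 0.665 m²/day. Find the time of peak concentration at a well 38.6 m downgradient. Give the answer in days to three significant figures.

For the 1D instantaneous-source solution, setting ∂C/∂t = 0 at fixed x gives v²t² + 2Dt − x² = 0, so t = (√(D² + v²x²) − D)/v².
√(D² + v²x²) = √(0.665² + 0.250² × 38.6²) = 9.673; v² = 0.0625.
t = (9.673 − 0.665)/0.0625 = 144 days (vs. the pure-advection estimate x/v = 154 d).

144 days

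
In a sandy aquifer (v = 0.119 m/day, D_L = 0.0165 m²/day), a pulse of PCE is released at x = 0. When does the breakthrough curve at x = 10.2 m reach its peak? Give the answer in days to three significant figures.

For the 1D instantaneous-source solution, setting ∂C/∂t = 0 at fixed x gives v²t² + 2Dt − x² = 0, so t = (√(D² + v²x²) − D)/v².
√(D² + v²x²) = √(0.0165² + 0.119² × 10.2²) = 1.214; v² = 0.014161.
t = (1.214 − 0.0165)/0.014161 = 84.6 days (vs. the pure-advection estimate x/v = 85.7 d).

84.6 days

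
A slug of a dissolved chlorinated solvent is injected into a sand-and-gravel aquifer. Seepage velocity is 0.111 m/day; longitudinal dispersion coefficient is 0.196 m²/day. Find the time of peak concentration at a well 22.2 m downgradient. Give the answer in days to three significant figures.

185 days

For the 1D instantaneous-source solution, setting ∂C/∂t = 0 at fixed x gives v²t² + 2Dt − x² = 0, so t = (√(D² + v²x²) − D)/v².
√(D² + v²x²) = √(0.196² + 0.111² × 22.2²) = 2.472; v² = 0.012321.
t = (2.472 − 0.196)/0.012321 = 185 days (vs. the pure-advection estimate x/v = 200 d).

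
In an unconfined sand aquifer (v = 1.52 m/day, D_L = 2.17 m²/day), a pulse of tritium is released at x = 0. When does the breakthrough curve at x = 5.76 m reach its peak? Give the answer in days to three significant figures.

For the 1D instantaneous-source solution, setting ∂C/∂t = 0 at fixed x gives v²t² + 2Dt − x² = 0, so t = (√(D² + v²x²) − D)/v².
√(D² + v²x²) = √(2.17² + 1.52² × 5.76²) = 9.020; v² = 2.3104.
t = (9.020 − 2.17)/2.3104 = 2.96 days (vs. the pure-advection estimate x/v = 3.79 d).

2.96 days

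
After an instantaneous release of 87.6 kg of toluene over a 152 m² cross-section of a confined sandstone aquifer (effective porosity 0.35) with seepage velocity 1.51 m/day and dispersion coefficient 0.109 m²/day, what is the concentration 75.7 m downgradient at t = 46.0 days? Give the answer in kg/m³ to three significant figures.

0.0298 kg/m³

For an instantaneous plane source, C(x,t) = M/(n_e·A·√(4πDt)) · exp(−(x−vt)²/(4Dt)), with n_e·A the pore (flow) area.
Plume center vt = 1.51 × 46.0 = 69.46 m, so the well at 75.7 m is 6.24 m downgradient of the peak.
√(4πDt) = 7.938 m, giving peak height M/(n_e·A·√(4πDt)) = 87.6/(0.35 × 152 × 7.938) = 0.2074 kg/m³.
(x−vt)²/(4Dt) = (6.24)²/(4 × 0.109 × 46.0) = 1.941; exp(−1.941) = 0.1436.
C = 0.2074 × 0.1436 = 0.0298 kg/m³.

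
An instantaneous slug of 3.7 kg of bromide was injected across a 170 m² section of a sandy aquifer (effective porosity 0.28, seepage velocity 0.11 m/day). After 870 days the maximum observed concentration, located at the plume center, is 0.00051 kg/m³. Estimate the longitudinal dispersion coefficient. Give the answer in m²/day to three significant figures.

2.12 m²/day

At the plume center C_max = M/(n_e·A·√(4πDt)), so D = M²/(4πt·(n_e·A·C_max)²).
n_e·A·C_max = 0.28 × 170 × 0.00051 = 0.02428 kg/m.
D = 3.7²/(4π × 870 × 0.02428²) = 2.12 m²/day.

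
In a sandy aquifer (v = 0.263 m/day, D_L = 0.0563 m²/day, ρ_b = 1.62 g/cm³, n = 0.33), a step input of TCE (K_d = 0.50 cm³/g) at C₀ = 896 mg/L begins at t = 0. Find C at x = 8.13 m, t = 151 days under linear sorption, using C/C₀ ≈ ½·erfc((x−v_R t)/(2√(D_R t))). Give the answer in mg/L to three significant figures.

Retardation factor R = 1 + ρ_b·K_d/n = 1 + 1.62 × 0.50/0.33 = 3.455.
Sorption retards both mechanisms: v_R = v/R = 0.07612 m/day, D_R = D/R = 0.01630 m²/day.
v_R·t = 0.07612 × 151 = 11.49412 m; 2√(D_R t) = 3.138 m; argument = (8.13 − 11.49412)/3.138 = -1.072.
C = C₀ × ½·erfc(-1.072) = 896 × 0.9352 = 838 mg/L.

838 mg/L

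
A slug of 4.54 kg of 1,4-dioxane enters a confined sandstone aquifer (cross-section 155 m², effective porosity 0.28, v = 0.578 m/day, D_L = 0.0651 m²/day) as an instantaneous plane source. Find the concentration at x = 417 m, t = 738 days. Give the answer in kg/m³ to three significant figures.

For an instantaneous plane source, C(x,t) = M/(n_e·A·√(4πDt)) · exp(−(x−vt)²/(4Dt)), with n_e·A the pore (flow) area.
Plume center vt = 0.578 × 738 = 426.564 m, so the well at 417 m is 9.564 m upgradient of the peak.
√(4πDt) = 24.57 m, giving peak height M/(n_e·A·√(4πDt)) = 4.54/(0.28 × 155 × 24.57) = 0.004258 kg/m³.
(x−vt)²/(4Dt) = (-9.564)²/(4 × 0.0651 × 738) = 0.4760; exp(−0.4760) = 0.6213.
C = 0.004258 × 0.6213 = 0.00265 kg/m³.

0.00265 kg/m³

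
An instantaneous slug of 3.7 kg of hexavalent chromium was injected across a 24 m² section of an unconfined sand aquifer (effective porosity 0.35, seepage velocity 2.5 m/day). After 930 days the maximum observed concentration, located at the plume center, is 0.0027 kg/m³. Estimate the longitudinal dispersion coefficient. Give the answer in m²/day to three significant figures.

At the plume center C_max = M/(n_e·A·√(4πDt)), so D = M²/(4πt·(n_e·A·C_max)²).
n_e·A·C_max = 0.35 × 24 × 0.0027 = 0.02268 kg/m.
D = 3.7²/(4π × 930 × 0.02268²) = 2.28 m²/day.

2.28 m²/day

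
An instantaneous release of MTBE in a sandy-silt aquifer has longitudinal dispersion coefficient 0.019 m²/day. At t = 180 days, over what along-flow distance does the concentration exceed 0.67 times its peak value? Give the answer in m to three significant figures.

4.68 m

The plume is Gaussian with σ = √(2Dt) = √(2 × 0.019 × 180) = 2.615 m.
C/C_peak = exp(−Δx²/(2σ²)) = 0.67 ⇒ Δx = σ·√(−2 ln 0.67) = 2.615 × 0.8950 = 2.340 m.
Width = 2Δx = 4.68 m.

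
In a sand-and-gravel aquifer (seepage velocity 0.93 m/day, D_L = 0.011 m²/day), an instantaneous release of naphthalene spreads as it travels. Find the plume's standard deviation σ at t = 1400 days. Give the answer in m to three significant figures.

5.55 m

Dispersive spreading gives a Gaussian with σ² = 2Dt; advection only shifts the center.
σ = √(2 × 0.011 × 1400) = 5.55 m.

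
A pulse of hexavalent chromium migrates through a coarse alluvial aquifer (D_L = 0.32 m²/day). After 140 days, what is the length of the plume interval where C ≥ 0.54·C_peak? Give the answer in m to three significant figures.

21.0 m

The plume is Gaussian with σ = √(2Dt) = √(2 × 0.32 × 140) = 9.466 m.
C/C_peak = exp(−Δx²/(2σ²)) = 0.54 ⇒ Δx = σ·√(−2 ln 0.54) = 9.466 × 1.110 = 10.51 m.
Width = 2Δx = 21.0 m.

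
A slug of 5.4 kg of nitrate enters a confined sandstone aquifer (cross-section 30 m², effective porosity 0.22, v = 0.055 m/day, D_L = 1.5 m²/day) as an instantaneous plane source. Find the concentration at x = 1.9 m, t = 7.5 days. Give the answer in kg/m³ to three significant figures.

0.0655 kg/m³

For an instantaneous plane source, C(x,t) = M/(n_e·A·√(4πDt)) · exp(−(x−vt)²/(4Dt)), with n_e·A the pore (flow) area.
Plume center vt = 0.055 × 7.5 = 0.4125 m, so the well at 1.9 m is 1.4875 m downgradient of the peak.
√(4πDt) = 11.89 m, giving peak height M/(n_e·A·√(4πDt)) = 5.4/(0.22 × 30 × 11.89) = 0.06881 kg/m³.
(x−vt)²/(4Dt) = (1.4875)²/(4 × 1.5 × 7.5) = 0.04917; exp(−0.04917) = 0.9520.
C = 0.06881 × 0.9520 = 0.0655 kg/m³.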